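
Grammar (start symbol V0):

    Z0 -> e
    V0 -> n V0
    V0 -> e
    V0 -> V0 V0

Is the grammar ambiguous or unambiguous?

Ambiguous

Witness: e e e

Derivation 1: V0 ⇒ V0 V0 ⇒ e V0 ⇒ e V0 V0 ⇒ e e V0 ⇒ e e e
Derivation 2: V0 ⇒ V0 V0 ⇒ V0 V0 V0 ⇒ e V0 V0 ⇒ e e V0 ⇒ e e e

Two distinct leftmost derivations for the same string.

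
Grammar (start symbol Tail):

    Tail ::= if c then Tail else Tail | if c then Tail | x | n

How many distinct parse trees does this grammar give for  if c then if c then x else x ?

2

Parse trees for if c then if c then x else x:
  [Tail if c then [Tail if c then [Tail x]] else [Tail x]]
  [Tail if c then [Tail if c then [Tail x] else [Tail x]]]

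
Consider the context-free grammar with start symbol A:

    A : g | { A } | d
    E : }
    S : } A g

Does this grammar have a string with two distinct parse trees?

Only A is reachable from A; ignoring the rest: Each string is a nest of matched brackets around a single atom. An opening bracket forces the recursive rule; an atom forces the base rule.

Unambiguous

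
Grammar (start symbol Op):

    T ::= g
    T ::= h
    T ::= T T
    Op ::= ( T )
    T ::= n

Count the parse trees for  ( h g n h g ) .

14

Parse trees for ( h g n h g ) (showing first 6 of 14):
  [Op ( [T [T h] [T [T g] [T [T n] [T [T h] [T g]]]]] )]
  [Op ( [T [T h] [T [T g] [T [T [T n] [T h]] [T g]]]] )]
  [Op ( [T [T h] [T [T [T g] [T n]] [T [T h] [T g]]]] )]
  [Op ( [T [T h] [T [T [T g] [T [T n] [T h]]] [T g]]] )]
  [Op ( [T [T h] [T [T [T [T g] [T n]] [T h]] [T g]]] )]
  [Op ( [T [T [T h] [T g]] [T [T n] [T [T h] [T g]]]] )]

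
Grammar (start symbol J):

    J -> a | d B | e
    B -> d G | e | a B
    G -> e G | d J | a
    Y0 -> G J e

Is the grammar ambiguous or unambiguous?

Only J, B, G are reachable from J; ignoring the rest: Restricted to the reachable nonterminals, every rule has the form A → t or A → t B, and no two rules for the same A share a first terminal. The grammar encodes a DFA — one run per string.

Unambiguous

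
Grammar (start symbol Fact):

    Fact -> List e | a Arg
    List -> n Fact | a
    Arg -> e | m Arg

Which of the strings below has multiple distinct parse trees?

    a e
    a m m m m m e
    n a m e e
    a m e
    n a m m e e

a e: 2 trees
a m m m m m e: 1 tree
n a m e e: 1 tree
a m e: 1 tree
n a m m e e: 1 tree

a e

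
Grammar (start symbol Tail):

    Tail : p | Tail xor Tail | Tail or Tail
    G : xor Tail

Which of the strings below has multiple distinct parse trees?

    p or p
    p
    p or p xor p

p or p: 1 tree
p: 1 tree
p or p xor p: 2 trees

p or p xor p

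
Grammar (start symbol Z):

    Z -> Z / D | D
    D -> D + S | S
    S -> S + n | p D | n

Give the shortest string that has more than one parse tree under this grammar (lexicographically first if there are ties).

n + n

length 1: no string has ≥2 trees
length 2: no string has ≥2 trees
length 3: n + n has 2 parse trees

Two derivations of n + n:
  Z ⇒ D ⇒ D + S ⇒ S + S ⇒ n + S ⇒ n + n
  Z ⇒ D ⇒ S ⇒ S + n ⇒ n + n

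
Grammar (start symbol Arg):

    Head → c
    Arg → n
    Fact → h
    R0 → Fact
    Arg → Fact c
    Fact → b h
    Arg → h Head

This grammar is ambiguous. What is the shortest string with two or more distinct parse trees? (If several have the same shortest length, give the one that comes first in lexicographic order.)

h c

length 1: no string has ≥2 trees
length 2: h c has 2 parse trees

Two derivations of h c:
  Arg ⇒ Fact c ⇒ h c
  Arg ⇒ h Head ⇒ h c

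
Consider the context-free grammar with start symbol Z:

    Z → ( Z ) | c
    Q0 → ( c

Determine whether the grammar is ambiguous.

Unambiguous

Only Z is reachable from Z; ignoring the rest: L(Z) is { openⁿ atom closeⁿ : n ≥ 0 }. The bracket depth fixes n, and the derivation is forced at every step.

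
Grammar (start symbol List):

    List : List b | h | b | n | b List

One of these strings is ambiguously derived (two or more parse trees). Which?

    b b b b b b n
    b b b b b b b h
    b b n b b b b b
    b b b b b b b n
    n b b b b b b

b b n b b b b b

b b b b b b n: 1 tree
b b b b b b b h: 1 tree
b b n b b b b b: 21 trees
b b b b b b b n: 1 tree
n b b b b b b: 1 tree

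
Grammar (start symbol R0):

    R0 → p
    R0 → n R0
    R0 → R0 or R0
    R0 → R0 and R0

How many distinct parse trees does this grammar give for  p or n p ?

1

Parse trees for p or n p:
  [R0 [R0 p] or [R0 n [R0 p]]]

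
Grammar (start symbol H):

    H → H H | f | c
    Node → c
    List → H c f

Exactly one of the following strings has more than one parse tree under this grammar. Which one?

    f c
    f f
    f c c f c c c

f c: 1 tree
f f: 1 tree
f c c f c c c: 132 trees

f c c f c c c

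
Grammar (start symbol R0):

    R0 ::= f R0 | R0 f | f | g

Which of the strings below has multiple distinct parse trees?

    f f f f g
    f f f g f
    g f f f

f f f g f

f f f f g: 1 tree
f f f g f: 4 trees
g f f f: 1 tree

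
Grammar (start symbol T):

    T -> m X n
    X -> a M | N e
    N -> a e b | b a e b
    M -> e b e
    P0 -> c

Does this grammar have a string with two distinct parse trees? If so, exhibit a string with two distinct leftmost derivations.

Witness: m a e b e n

Derivation 1: T ⇒ m X n ⇒ m a M n ⇒ m a e b e n
Derivation 2: T ⇒ m X n ⇒ m N e n ⇒ m a e b e n

Two distinct leftmost derivations for the same string.

Ambiguous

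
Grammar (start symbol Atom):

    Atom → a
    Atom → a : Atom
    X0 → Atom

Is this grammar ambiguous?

Unambiguous

Only Atom is reachable from Atom; ignoring the rest: The reachable grammar is A → atom sep A | atom. Each atom is followed by either the separator (recurse) or end-of-string (stop) — no choice point.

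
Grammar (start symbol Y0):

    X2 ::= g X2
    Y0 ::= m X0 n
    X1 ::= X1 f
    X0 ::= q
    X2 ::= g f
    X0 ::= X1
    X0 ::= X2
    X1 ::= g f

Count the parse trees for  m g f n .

2

Parse trees for m g f n:
  [Y0 m [X0 [X1 g f]] n]
  [Y0 m [X0 [X2 g f]] n]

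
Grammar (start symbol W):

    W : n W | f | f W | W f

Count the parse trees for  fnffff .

Parse trees for fnffff (showing first 6 of 26):
  [W f [W n [W f [W f [W f [W f]]]]]]
  [W f [W n [W f [W f [W [W f] f]]]]]
  [W f [W n [W f [W [W f [W f]] f]]]]
  [W f [W n [W f [W [W [W f] f] f]]]]
  [W f [W n [W [W f [W f [W f]]] f]]]
  [W f [W n [W [W f [W [W f] f]] f]]]

26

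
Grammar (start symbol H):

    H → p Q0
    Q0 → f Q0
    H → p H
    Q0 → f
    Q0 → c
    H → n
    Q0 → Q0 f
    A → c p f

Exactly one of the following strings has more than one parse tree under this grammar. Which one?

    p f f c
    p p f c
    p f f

p f f

p f f c: 1 tree
p p f c: 1 tree
p f f: 2 trees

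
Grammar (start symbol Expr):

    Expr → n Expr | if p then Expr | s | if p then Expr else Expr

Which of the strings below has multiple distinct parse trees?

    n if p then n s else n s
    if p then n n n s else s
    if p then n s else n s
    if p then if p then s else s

if p then if p then s else s

n if p then n s else n s: 1 tree
if p then n n n s else s: 1 tree
if p then n s else n s: 1 tree
if p then if p then s else s: 2 trees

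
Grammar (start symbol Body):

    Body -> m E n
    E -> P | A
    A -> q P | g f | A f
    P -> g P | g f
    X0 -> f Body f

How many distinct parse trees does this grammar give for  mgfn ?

Parse trees for mgfn:
  [Body m [E [P g f]] n]
  [Body m [E [A g f]] n]

2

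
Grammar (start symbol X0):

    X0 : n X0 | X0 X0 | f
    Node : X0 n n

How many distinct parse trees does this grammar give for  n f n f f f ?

Parse trees for n f n f f f (showing first 6 of 23):
  [X0 n [X0 [X0 f] [X0 n [X0 [X0 f] [X0 [X0 f] [X0 f]]]]]]
  [X0 n [X0 [X0 f] [X0 n [X0 [X0 [X0 f] [X0 f]] [X0 f]]]]]
  [X0 n [X0 [X0 f] [X0 [X0 n [X0 f]] [X0 [X0 f] [X0 f]]]]]
  [X0 n [X0 [X0 f] [X0 [X0 n [X0 [X0 f] [X0 f]]] [X0 f]]]]
  [X0 n [X0 [X0 f] [X0 [X0 [X0 n [X0 f]] [X0 f]] [X0 f]]]]
  [X0 n [X0 [X0 [X0 f] [X0 n [X0 f]]] [X0 [X0 f] [X0 f]]]]

23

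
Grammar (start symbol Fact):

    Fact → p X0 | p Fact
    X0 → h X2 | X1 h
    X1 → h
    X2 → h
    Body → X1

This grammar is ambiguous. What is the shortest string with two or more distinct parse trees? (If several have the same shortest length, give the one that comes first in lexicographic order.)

p h h

length 3: p h h has 2 parse trees

Two derivations of p h h:
  Fact ⇒ p X0 ⇒ p h X2 ⇒ p h h
  Fact ⇒ p X0 ⇒ p X1 h ⇒ p h h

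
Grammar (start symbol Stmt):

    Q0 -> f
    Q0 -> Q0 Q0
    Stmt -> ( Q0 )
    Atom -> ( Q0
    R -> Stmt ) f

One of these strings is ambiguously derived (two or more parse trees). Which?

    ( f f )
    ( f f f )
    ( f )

( f f f )

( f f ): 1 tree
( f f f ): 2 trees
( f ): 1 tree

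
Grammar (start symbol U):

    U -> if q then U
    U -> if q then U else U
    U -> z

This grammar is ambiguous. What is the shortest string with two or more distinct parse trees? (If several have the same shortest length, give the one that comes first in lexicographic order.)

if q then if q then z else z

length 1: no string has ≥2 trees
length 4: no string has ≥2 trees
length 6: no string has ≥2 trees
length 7: no string has ≥2 trees
length 9: if q then if q then z else z has 2 parse trees

Two derivations of if q then if q then z else z:
  U ⇒ if q then U ⇒ if q then if q then U else U ⇒ if q then if q then z else U ⇒ if q then if q then z else z
  U ⇒ if q then U else U ⇒ if q then if q then U else U ⇒ if q then if q then z else U ⇒ if q then if q then z else z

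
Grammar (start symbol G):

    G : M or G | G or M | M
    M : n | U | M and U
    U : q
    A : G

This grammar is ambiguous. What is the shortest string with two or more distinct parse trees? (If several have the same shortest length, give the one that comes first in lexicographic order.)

length 1: no string has ≥2 trees
length 3: n or n has 2 parse trees

Two derivations of n or n:
  G ⇒ M or G ⇒ n or G ⇒ n or M ⇒ n or n
  G ⇒ G or M ⇒ M or M ⇒ n or M ⇒ n or n

n or n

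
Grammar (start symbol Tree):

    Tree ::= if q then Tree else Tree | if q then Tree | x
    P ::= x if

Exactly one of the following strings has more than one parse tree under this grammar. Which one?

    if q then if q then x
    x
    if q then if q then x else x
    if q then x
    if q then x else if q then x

if q then if q then x: 1 tree
x: 1 tree
if q then if q then x else x: 2 trees
if q then x: 1 tree
if q then x else if q then x: 1 tree

if q then if q then x else x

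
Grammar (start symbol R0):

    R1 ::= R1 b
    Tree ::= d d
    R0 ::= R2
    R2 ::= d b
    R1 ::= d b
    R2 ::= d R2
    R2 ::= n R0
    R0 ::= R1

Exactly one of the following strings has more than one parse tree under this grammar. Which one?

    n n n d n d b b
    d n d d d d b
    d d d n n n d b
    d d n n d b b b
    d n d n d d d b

n n n d n d b b: 1 tree
d n d d d d b: 1 tree
d d d n n n d b: 2 trees
d d n n d b b b: 1 tree
d n d n d d d b: 1 tree

d d d n n n d b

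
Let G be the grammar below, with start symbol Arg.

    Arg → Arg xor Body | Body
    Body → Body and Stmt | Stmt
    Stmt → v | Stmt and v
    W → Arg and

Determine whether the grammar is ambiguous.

Ambiguous

Witness: v and v

Derivation 1: Arg ⇒ Body ⇒ Body and Stmt ⇒ Stmt and Stmt ⇒ v and Stmt ⇒ v and v
Derivation 2: Arg ⇒ Body ⇒ Stmt ⇒ Stmt and v ⇒ v and v

Two distinct leftmost derivations for the same string.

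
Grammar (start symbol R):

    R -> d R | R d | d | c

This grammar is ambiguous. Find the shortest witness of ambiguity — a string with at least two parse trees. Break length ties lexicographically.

d d

length 1: no string has ≥2 trees
length 2: d d has 2 parse trees

Two derivations of d d:
  R ⇒ d R ⇒ d d
  R ⇒ R d ⇒ d d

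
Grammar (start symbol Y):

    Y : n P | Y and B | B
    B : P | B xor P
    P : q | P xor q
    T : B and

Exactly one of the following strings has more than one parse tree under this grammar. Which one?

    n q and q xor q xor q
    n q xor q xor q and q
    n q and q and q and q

n q and q xor q xor q: 4 trees
n q xor q xor q and q: 1 tree
n q and q and q and q: 1 tree

n q and q xor q xor q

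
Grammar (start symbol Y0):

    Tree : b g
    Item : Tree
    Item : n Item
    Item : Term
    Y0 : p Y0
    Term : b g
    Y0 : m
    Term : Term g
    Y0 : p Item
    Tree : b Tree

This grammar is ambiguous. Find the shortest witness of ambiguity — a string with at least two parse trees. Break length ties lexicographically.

length 1: no string has ≥2 trees
length 2: no string has ≥2 trees
length 3: p b g has 2 parse trees

Two derivations of p b g:
  Y0 ⇒ p Item ⇒ p Tree ⇒ p b g
  Y0 ⇒ p Item ⇒ p Term ⇒ p b g

p b g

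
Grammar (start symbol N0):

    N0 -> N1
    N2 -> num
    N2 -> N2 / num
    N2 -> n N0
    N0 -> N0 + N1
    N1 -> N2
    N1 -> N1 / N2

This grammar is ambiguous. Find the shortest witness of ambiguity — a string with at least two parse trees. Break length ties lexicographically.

length 1: no string has ≥2 trees
length 2: no string has ≥2 trees
length 3: num / num has 2 parse trees

Two derivations of num / num:
  N0 ⇒ N1 ⇒ N2 ⇒ N2 / num ⇒ num / num
  N0 ⇒ N1 ⇒ N1 / N2 ⇒ N2 / N2 ⇒ num / N2 ⇒ num / num

num / num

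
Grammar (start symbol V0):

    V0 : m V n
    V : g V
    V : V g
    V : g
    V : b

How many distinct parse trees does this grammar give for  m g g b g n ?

Parse trees for m g g b g n:
  [V0 m [V g [V g [V [V b] g]]] n]
  [V0 m [V g [V [V g [V b]] g]] n]
  [V0 m [V [V g [V g [V b]]] g] n]

3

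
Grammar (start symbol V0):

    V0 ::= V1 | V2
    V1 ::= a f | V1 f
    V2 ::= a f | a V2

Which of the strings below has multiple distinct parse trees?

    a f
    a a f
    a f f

a f: 2 trees
a a f: 1 tree
a f f: 1 tree

a f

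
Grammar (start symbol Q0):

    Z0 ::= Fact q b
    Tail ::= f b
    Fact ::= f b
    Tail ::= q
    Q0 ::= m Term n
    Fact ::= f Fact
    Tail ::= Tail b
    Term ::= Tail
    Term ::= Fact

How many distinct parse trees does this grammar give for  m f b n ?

2

Parse trees for m f b n:
  [Q0 m [Term [Tail f b]] n]
  [Q0 m [Term [Fact f b]] n]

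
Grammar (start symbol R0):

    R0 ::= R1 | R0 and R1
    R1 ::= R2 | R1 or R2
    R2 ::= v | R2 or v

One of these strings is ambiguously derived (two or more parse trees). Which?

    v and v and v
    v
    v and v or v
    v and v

v and v and v: 1 tree
v: 1 tree
v and v or v: 2 trees
v and v: 1 tree

v and v or v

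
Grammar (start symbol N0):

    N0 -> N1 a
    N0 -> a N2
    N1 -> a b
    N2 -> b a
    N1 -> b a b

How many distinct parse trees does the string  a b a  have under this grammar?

2

Parse trees for a b a:
  [N0 [N1 a b] a]
  [N0 a [N2 b a]]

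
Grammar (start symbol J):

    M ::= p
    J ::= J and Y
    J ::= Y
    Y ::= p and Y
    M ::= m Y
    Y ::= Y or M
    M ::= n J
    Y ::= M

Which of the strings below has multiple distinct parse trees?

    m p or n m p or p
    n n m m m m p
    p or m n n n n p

m p or n m p or p: 7 trees
n n m m m m p: 1 tree
p or m n n n n p: 1 tree

m p or n m p or p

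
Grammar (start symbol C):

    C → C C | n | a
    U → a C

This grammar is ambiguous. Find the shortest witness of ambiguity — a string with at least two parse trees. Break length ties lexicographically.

length 1: no string has ≥2 trees
length 2: no string has ≥2 trees
length 3: a a a has 2 parse trees

Two derivations of a a a:
  C ⇒ C C ⇒ C C C ⇒ a C C ⇒ a a C ⇒ a a a
  C ⇒ C C ⇒ a C ⇒ a C C ⇒ a a C ⇒ a a a

a a a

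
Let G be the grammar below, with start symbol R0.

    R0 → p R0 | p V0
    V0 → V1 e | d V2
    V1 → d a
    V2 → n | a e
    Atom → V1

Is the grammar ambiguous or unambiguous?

Ambiguous

Witness: p d a e

Derivation 1: R0 ⇒ p V0 ⇒ p V1 e ⇒ p d a e
Derivation 2: R0 ⇒ p V0 ⇒ p d V2 ⇒ p d a e

Two distinct leftmost derivations for the same string.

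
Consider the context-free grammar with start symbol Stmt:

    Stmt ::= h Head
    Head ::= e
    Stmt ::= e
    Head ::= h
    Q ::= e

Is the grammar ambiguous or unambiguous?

Only Stmt, Head are reachable from Stmt; ignoring the rest: The reachable rules are right-linear with at most one rule per (nonterminal, next-terminal) pair. Each input token forces the next rule, so parsing is deterministic.

Unambiguous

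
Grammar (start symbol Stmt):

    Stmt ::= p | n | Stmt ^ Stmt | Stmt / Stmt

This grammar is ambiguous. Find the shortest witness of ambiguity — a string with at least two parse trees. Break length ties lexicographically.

n / n / n

length 1: no string has ≥2 trees
length 3: no string has ≥2 trees
length 5: n / n / n has 2 parse trees

Two derivations of n / n / n:
  Stmt ⇒ Stmt / Stmt ⇒ n / Stmt ⇒ n / Stmt / Stmt ⇒ n / n / Stmt ⇒ n / n / n
  Stmt ⇒ Stmt / Stmt ⇒ Stmt / Stmt / Stmt ⇒ n / Stmt / Stmt ⇒ n / n / Stmt ⇒ n / n / n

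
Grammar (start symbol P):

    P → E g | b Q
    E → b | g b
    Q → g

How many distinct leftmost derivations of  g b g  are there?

1

Parse trees for g b g:
  [P [E g b] g]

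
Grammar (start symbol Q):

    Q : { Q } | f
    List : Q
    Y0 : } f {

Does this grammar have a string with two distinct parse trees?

Only Q is reachable from Q; ignoring the rest: L(Q) is { openⁿ atom closeⁿ : n ≥ 0 }. The bracket depth fixes n, and the derivation is forced at every step.

Unambiguous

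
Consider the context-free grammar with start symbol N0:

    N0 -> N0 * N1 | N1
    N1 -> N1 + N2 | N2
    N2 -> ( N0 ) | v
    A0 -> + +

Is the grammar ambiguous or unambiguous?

Unambiguous

(A0 is unreachable from N0, so its rules don't affect L(N0).) N0 → N0 * N1 | N1  ;  N1 → N1 + N2 | N2  — a left-associative chain with N2 at the bottom. Each string factors uniquely by precedence.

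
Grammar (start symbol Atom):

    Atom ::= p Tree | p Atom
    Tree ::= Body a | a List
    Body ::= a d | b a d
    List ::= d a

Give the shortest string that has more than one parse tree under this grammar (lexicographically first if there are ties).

p a d a

length 4: p a d a has 2 parse trees

Two derivations of p a d a:
  Atom ⇒ p Tree ⇒ p Body a ⇒ p a d a
  Atom ⇒ p Tree ⇒ p a List ⇒ p a d a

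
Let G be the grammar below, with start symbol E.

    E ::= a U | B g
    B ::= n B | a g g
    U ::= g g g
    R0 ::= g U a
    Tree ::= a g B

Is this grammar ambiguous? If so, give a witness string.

Witness: a g g g

Derivation 1: E ⇒ a U ⇒ a g g g
Derivation 2: E ⇒ B g ⇒ a g g g

Two distinct leftmost derivations for the same string.

Ambiguous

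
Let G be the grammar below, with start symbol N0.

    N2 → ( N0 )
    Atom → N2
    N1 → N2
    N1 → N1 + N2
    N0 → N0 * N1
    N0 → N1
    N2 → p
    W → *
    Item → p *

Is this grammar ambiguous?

Unambiguous

Only N0, N1, N2 are reachable from N0; ignoring the rest: N0 → N0 * N1 | N1  ;  N1 → N1 + N2 | N2  — a left-associative chain with N2 at the bottom. Each string factors uniquely by precedence.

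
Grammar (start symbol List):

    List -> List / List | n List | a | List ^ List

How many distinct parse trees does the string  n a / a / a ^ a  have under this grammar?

Parse trees for n a / a / a ^ a (showing first 6 of 14):
  [List [List n [List a]] / [List [List a] / [List [List a] ^ [List a]]]]
  [List [List n [List a]] / [List [List [List a] / [List a]] ^ [List a]]]
  [List [List [List n [List a]] / [List a]] / [List [List a] ^ [List a]]]
  [List [List n [List [List a] / [List a]]] / [List [List a] ^ [List a]]]
  [List n [List [List a] / [List [List a] / [List [List a] ^ [List a]]]]]
  [List n [List [List a] / [List [List [List a] / [List a]] ^ [List a]]]]

14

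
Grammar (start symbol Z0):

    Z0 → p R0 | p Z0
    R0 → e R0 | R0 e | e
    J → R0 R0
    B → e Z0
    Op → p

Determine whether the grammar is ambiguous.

Ambiguous

Witness: p e e

Derivation 1: Z0 ⇒ p R0 ⇒ p e R0 ⇒ p e e
Derivation 2: Z0 ⇒ p R0 ⇒ p R0 e ⇒ p e e

Two distinct leftmost derivations for the same string.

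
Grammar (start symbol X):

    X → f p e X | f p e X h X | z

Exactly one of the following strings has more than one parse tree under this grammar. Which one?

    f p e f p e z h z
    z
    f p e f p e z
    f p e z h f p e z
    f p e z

f p e f p e z h z

f p e f p e z h z: 2 trees
z: 1 tree
f p e f p e z: 1 tree
f p e z h f p e z: 1 tree
f p e z: 1 tree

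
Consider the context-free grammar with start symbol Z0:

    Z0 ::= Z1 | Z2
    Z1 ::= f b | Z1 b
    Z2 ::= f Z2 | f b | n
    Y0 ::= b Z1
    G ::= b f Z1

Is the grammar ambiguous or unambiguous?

Ambiguous

Witness: f b

Derivation 1: Z0 ⇒ Z1 ⇒ f b
Derivation 2: Z0 ⇒ Z2 ⇒ f b

Two distinct leftmost derivations for the same string.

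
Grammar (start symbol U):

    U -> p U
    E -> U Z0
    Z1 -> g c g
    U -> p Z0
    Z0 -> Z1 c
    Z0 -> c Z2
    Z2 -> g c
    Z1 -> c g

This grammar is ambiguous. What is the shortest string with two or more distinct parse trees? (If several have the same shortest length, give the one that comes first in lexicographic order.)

p c g c

length 4: p c g c has 2 parse trees

Two derivations of p c g c:
  U ⇒ p Z0 ⇒ p Z1 c ⇒ p c g c
  U ⇒ p Z0 ⇒ p c Z2 ⇒ p c g c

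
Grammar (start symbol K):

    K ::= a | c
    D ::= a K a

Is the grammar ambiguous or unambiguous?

Unambiguous

(D is unreachable from K, so its rules don't affect L(K).) Each reachable nonterminal has at most one production per leading terminal, and all productions are right-linear; the derivation is determined token-by-token.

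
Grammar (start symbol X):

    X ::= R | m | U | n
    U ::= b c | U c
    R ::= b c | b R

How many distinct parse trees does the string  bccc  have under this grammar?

1

Parse trees for bccc:
  [X [U [U [U b c] c] c]]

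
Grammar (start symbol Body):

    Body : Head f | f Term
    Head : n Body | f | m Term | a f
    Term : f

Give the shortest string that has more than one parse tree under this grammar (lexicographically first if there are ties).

f f

length 2: f f has 2 parse trees

Two derivations of f f:
  Body ⇒ Head f ⇒ f f
  Body ⇒ f Term ⇒ f f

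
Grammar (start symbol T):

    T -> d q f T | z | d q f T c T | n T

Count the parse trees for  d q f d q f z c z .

2

Parse trees for d q f d q f z c z:
  [T d q f [T d q f [T z] c [T z]]]
  [T d q f [T d q f [T z]] c [T z]]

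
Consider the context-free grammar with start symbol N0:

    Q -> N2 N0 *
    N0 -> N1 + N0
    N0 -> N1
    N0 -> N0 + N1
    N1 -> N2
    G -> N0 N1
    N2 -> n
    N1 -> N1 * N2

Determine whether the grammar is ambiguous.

Witness: n + n

Derivation 1: N0 ⇒ N1 + N0 ⇒ N2 + N0 ⇒ n + N0 ⇒ n + N1 ⇒ n + N2 ⇒ n + n
Derivation 2: N0 ⇒ N0 + N1 ⇒ N1 + N1 ⇒ N2 + N1 ⇒ n + N1 ⇒ n + N2 ⇒ n + n

Two distinct leftmost derivations for the same string.

Ambiguous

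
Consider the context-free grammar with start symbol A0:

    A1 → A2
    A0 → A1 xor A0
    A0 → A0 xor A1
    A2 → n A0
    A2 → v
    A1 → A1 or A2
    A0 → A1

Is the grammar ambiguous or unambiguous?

Ambiguous

Witness: v xor v

Derivation 1: A0 ⇒ A1 xor A0 ⇒ A2 xor A0 ⇒ v xor A0 ⇒ v xor A1 ⇒ v xor A2 ⇒ v xor v
Derivation 2: A0 ⇒ A0 xor A1 ⇒ A1 xor A1 ⇒ A2 xor A1 ⇒ v xor A1 ⇒ v xor A2 ⇒ v xor v

Two distinct leftmost derivations for the same string.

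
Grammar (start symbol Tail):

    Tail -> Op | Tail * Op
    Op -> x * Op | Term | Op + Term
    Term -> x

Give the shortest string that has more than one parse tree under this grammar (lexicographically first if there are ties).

x * x

length 1: no string has ≥2 trees
length 3: x * x has 2 parse trees

Two derivations of x * x:
  Tail ⇒ Op ⇒ x * Op ⇒ x * Term ⇒ x * x
  Tail ⇒ Tail * Op ⇒ Op * Op ⇒ Term * Op ⇒ x * Op ⇒ x * Term ⇒ x * x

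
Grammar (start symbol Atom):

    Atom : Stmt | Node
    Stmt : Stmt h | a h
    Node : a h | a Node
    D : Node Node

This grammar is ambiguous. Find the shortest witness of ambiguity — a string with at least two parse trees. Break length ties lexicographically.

length 2: a h has 2 parse trees

Two derivations of a h:
  Atom ⇒ Stmt ⇒ a h
  Atom ⇒ Node ⇒ a h

a h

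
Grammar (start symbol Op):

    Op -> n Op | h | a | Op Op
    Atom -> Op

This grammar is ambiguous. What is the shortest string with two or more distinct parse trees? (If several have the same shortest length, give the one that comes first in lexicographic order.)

length 1: no string has ≥2 trees
length 2: no string has ≥2 trees
length 3: a a a has 2 parse trees

Two derivations of a a a:
  Op ⇒ Op Op ⇒ a Op ⇒ a Op Op ⇒ a a Op ⇒ a a a
  Op ⇒ Op Op ⇒ Op Op Op ⇒ a Op Op ⇒ a a Op ⇒ a a a

a a a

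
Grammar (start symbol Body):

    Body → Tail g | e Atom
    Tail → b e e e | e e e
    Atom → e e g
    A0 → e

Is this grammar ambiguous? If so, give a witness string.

Ambiguous

Witness: e e e g

Derivation 1: Body ⇒ Tail g ⇒ e e e g
Derivation 2: Body ⇒ e Atom ⇒ e e e g

Two distinct leftmost derivations for the same string.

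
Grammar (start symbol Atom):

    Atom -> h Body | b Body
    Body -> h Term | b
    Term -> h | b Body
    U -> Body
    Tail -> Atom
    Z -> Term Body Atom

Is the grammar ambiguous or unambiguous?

Unambiguous

Only Atom, Body, Term are reachable from Atom; ignoring the rest: Each reachable nonterminal has at most one production per leading terminal, and all productions are right-linear; the derivation is determined token-by-token.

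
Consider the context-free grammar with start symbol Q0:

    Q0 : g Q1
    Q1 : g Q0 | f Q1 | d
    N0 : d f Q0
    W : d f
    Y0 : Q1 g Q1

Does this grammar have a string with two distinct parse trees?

(N0, W, Y0 are unreachable from Q0, so their rules don't affect L(Q0).) Restricted to the reachable nonterminals, every rule has the form A → t or A → t B, and no two rules for the same A share a first terminal. The grammar encodes a DFA — one run per string.

Unambiguous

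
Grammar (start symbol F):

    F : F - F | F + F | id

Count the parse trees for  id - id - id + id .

Parse trees for id - id - id + id:
  [F [F id] - [F [F id] - [F [F id] + [F id]]]]
  [F [F id] - [F [F [F id] - [F id]] + [F id]]]
  [F [F [F id] - [F id]] - [F [F id] + [F id]]]
  [F [F [F id] - [F [F id] - [F id]]] + [F id]]
  [F [F [F [F id] - [F id]] - [F id]] + [F id]]

5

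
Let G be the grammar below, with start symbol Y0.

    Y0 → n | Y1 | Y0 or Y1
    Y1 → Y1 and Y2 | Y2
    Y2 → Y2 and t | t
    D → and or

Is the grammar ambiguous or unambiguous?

Witness: t and t

Derivation 1: Y0 ⇒ Y1 ⇒ Y1 and Y2 ⇒ Y2 and Y2 ⇒ t and Y2 ⇒ t and t
Derivation 2: Y0 ⇒ Y1 ⇒ Y2 ⇒ Y2 and t ⇒ t and t

Two distinct leftmost derivations for the same string.

Ambiguous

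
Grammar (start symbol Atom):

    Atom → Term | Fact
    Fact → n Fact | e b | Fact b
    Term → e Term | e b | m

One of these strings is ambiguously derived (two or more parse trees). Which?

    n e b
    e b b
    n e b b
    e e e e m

n e b: 1 tree
e b b: 1 tree
n e b b: 2 trees
e e e e m: 1 tree

n e b b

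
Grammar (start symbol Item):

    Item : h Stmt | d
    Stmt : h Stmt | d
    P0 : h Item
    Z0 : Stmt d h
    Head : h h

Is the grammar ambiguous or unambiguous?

(P0, Z0, Head are unreachable from Item, so their rules don't affect L(Item).) The reachable rules are right-linear with at most one rule per (nonterminal, next-terminal) pair. Each input token forces the next rule, so parsing is deterministic.

Unambiguous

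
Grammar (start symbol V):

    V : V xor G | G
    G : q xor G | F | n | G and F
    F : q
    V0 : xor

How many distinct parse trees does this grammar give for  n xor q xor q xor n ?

4

Parse trees for n xor q xor q xor n:
  [V [V [G n]] xor [G q xor [G q xor [G n]]]]
  [V [V [V [G n]] xor [G [F q]]] xor [G q xor [G n]]]
  [V [V [V [G n]] xor [G q xor [G [F q]]]] xor [G n]]
  [V [V [V [V [G n]] xor [G [F q]]] xor [G [F q]]] xor [G n]]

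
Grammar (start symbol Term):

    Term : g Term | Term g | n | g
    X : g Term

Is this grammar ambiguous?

Witness: g g

Derivation 1: Term ⇒ g Term ⇒ g g
Derivation 2: Term ⇒ Term g ⇒ g g

Two distinct leftmost derivations for the same string.

Ambiguous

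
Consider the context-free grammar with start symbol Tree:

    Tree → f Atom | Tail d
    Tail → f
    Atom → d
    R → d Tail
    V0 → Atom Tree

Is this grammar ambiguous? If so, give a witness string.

Ambiguous

Witness: f d

Derivation 1: Tree ⇒ f Atom ⇒ f d
Derivation 2: Tree ⇒ Tail d ⇒ f d

Two distinct leftmost derivations for the same string.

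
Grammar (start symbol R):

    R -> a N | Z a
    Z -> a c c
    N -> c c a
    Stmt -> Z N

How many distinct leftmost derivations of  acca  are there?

Parse trees for acca:
  [R a [N c c a]]
  [R [Z a c c] a]

2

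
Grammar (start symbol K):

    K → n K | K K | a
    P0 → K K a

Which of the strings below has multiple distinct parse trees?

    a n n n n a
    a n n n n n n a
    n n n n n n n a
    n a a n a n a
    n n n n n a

n a a n a n a

a n n n n a: 1 tree
a n n n n n n a: 1 tree
n n n n n n n a: 1 tree
n a a n a n a: 19 trees
n n n n n a: 1 tree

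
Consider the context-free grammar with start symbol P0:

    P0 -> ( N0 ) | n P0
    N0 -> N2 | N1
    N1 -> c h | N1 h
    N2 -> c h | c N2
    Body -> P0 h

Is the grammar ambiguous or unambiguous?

Witness: ( c h )

Derivation 1: P0 ⇒ ( N0 ) ⇒ ( N2 ) ⇒ ( c h )
Derivation 2: P0 ⇒ ( N0 ) ⇒ ( N1 ) ⇒ ( c h )

Two distinct leftmost derivations for the same string.

Ambiguous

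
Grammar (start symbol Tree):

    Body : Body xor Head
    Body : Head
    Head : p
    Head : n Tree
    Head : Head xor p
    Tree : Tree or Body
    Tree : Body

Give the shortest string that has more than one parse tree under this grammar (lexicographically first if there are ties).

length 1: no string has ≥2 trees
length 2: no string has ≥2 trees
length 3: p xor p has 2 parse trees

Two derivations of p xor p:
  Tree ⇒ Body ⇒ Body xor Head ⇒ Head xor Head ⇒ p xor Head ⇒ p xor p
  Tree ⇒ Body ⇒ Head ⇒ Head xor p ⇒ p xor p

p xor p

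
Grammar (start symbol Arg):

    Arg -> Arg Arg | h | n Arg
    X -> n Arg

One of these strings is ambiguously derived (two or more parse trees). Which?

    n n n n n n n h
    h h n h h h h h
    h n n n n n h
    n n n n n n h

h h n h h h h h

n n n n n n n h: 1 tree
h h n h h h h h: 255 trees
h n n n n n h: 1 tree
n n n n n n h: 1 tree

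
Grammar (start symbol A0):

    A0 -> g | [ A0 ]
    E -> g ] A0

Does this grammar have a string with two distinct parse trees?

Unambiguous

(E is unreachable from A0, so its rules don't affect L(A0).) Each string is a nest of matched brackets around a single atom. An opening bracket forces the recursive rule; an atom forces the base rule.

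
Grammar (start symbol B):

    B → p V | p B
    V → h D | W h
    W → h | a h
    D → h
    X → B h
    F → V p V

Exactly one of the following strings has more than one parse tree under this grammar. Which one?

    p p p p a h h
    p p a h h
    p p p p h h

p p p p h h

p p p p a h h: 1 tree
p p a h h: 1 tree
p p p p h h: 2 trees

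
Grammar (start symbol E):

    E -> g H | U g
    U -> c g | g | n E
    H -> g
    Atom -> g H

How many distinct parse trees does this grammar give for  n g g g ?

2

Parse trees for n g g g:
  [E [U n [E g [H g]]] g]
  [E [U n [E [U g] g]] g]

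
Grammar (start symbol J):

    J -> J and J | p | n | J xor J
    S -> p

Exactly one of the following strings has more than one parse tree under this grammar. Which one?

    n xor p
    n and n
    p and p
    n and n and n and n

n and n and n and n

n xor p: 1 tree
n and n: 1 tree
p and p: 1 tree
n and n and n and n: 5 trees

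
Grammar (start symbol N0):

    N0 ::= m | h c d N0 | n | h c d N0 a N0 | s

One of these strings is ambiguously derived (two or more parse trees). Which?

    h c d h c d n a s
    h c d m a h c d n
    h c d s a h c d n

h c d h c d n a s

h c d h c d n a s: 2 trees
h c d m a h c d n: 1 tree
h c d s a h c d n: 1 tree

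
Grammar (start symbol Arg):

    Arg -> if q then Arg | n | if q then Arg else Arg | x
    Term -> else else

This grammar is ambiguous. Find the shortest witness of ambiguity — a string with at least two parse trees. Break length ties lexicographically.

length 1: no string has ≥2 trees
length 4: no string has ≥2 trees
length 6: no string has ≥2 trees
length 7: no string has ≥2 trees
length 9: if q then if q then n else n has 2 parse trees

Two derivations of if q then if q then n else n:
  Arg ⇒ if q then Arg ⇒ if q then if q then Arg else Arg ⇒ if q then if q then n else Arg ⇒ if q then if q then n else n
  Arg ⇒ if q then Arg else Arg ⇒ if q then if q then Arg else Arg ⇒ if q then if q then n else Arg ⇒ if q then if q then n else n

if q then if q then n else n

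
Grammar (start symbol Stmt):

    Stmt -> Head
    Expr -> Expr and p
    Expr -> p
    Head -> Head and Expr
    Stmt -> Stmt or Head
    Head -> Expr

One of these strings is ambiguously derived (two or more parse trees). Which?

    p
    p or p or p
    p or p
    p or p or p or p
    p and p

p: 1 tree
p or p or p: 1 tree
p or p: 1 tree
p or p or p or p: 1 tree
p and p: 2 trees

p and p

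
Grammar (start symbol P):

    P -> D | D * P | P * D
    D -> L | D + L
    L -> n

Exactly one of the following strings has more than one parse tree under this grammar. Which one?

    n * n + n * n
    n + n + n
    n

n * n + n * n: 4 trees
n + n + n: 1 tree
n: 1 tree

n * n + n * n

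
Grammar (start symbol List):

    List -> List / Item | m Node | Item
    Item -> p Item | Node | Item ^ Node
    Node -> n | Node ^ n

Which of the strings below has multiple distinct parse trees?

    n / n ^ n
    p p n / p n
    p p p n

n / n ^ n: 2 trees
p p n / p n: 1 tree
p p p n: 1 tree

n / n ^ n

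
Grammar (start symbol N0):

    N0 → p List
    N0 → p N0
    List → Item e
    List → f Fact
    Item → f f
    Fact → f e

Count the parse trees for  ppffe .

Parse trees for ppffe:
  [N0 p [N0 p [List [Item f f] e]]]
  [N0 p [N0 p [List f [Fact f e]]]]

2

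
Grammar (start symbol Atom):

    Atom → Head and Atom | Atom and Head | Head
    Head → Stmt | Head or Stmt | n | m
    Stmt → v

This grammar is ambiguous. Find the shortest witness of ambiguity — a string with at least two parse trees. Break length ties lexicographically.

m and m

length 1: no string has ≥2 trees
length 3: m and m has 2 parse trees

Two derivations of m and m:
  Atom ⇒ Head and Atom ⇒ m and Atom ⇒ m and Head ⇒ m and m
  Atom ⇒ Atom and Head ⇒ Head and Head ⇒ m and Head ⇒ m and m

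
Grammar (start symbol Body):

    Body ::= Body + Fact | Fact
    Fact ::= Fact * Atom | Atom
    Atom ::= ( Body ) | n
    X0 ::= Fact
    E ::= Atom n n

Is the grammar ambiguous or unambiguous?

Unambiguous

Only Body, Fact, Atom are reachable from Body; ignoring the rest: The grammar is stratified — Body handles '+' (left-recursive), Fact handles '*', Atom atoms. Each operator has a fixed associativity and precedence level, so every string has one parse.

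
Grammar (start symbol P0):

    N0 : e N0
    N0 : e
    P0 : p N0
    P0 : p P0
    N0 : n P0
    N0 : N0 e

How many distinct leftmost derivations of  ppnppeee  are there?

Parse trees for ppnppeee:
  [P0 p [P0 p [N0 n [P0 p [P0 p [N0 e [N0 e [N0 e]]]]]]]]
  [P0 p [P0 p [N0 n [P0 p [P0 p [N0 e [N0 [N0 e] e]]]]]]]
  [P0 p [P0 p [N0 n [P0 p [P0 p [N0 [N0 e [N0 e]] e]]]]]]
  [P0 p [P0 p [N0 n [P0 p [P0 p [N0 [N0 [N0 e] e] e]]]]]]
  [P0 p [P0 p [N0 [N0 n [P0 p [P0 p [N0 e [N0 e]]]]] e]]]
  [P0 p [P0 p [N0 [N0 n [P0 p [P0 p [N0 [N0 e] e]]]] e]]]
  [P0 p [P0 p [N0 [N0 [N0 n [P0 p [P0 p [N0 e]]]] e] e]]]

7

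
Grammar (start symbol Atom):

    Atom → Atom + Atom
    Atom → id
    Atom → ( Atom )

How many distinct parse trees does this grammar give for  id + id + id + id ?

5

Parse trees for id + id + id + id:
  [Atom [Atom id] + [Atom [Atom id] + [Atom [Atom id] + [Atom id]]]]
  [Atom [Atom id] + [Atom [Atom [Atom id] + [Atom id]] + [Atom id]]]
  [Atom [Atom [Atom id] + [Atom id]] + [Atom [Atom id] + [Atom id]]]
  [Atom [Atom [Atom id] + [Atom [Atom id] + [Atom id]]] + [Atom id]]
  [Atom [Atom [Atom [Atom id] + [Atom id]] + [Atom id]] + [Atom id]]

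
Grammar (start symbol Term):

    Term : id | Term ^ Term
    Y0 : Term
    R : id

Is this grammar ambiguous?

Witness: id ^ id ^ id

Derivation 1: Term ⇒ Term ^ Term ⇒ id ^ Term ⇒ id ^ Term ^ Term ⇒ id ^ id ^ Term ⇒ id ^ id ^ id
Derivation 2: Term ⇒ Term ^ Term ⇒ Term ^ Term ^ Term ⇒ id ^ Term ^ Term ⇒ id ^ id ^ Term ⇒ id ^ id ^ id

Two distinct leftmost derivations for the same string.

Ambiguous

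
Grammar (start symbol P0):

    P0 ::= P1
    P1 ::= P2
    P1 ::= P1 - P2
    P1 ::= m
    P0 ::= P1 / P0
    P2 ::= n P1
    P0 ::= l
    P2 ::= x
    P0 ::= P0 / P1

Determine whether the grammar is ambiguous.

Ambiguous

Witness: m / m

Derivation 1: P0 ⇒ P1 / P0 ⇒ m / P0 ⇒ m / P1 ⇒ m / m
Derivation 2: P0 ⇒ P0 / P1 ⇒ P1 / P1 ⇒ m / P1 ⇒ m / m

Two distinct leftmost derivations for the same string.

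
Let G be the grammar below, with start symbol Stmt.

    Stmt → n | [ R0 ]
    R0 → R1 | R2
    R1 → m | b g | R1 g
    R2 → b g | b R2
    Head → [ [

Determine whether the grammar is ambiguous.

Ambiguous

Witness: [ b g ]

Derivation 1: Stmt ⇒ [ R0 ] ⇒ [ R1 ] ⇒ [ b g ]
Derivation 2: Stmt ⇒ [ R0 ] ⇒ [ R2 ] ⇒ [ b g ]

Two distinct leftmost derivations for the same string.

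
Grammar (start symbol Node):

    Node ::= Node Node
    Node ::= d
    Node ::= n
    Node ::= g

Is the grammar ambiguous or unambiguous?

Witness: d d d

Derivation 1: Node ⇒ Node Node ⇒ Node Node Node ⇒ d Node Node ⇒ d d Node ⇒ d d d
Derivation 2: Node ⇒ Node Node ⇒ d Node ⇒ d Node Node ⇒ d d Node ⇒ d d d

Two distinct leftmost derivations for the same string.

Ambiguous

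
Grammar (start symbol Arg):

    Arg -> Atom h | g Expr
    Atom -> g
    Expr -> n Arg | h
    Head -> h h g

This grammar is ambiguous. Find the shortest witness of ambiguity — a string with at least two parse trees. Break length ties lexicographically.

g h

length 2: g h has 2 parse trees

Two derivations of g h:
  Arg ⇒ Atom h ⇒ g h
  Arg ⇒ g Expr ⇒ g h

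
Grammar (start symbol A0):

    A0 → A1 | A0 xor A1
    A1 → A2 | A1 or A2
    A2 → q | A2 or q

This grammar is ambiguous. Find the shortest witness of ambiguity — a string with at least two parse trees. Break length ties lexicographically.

length 1: no string has ≥2 trees
length 3: q or q has 2 parse trees

Two derivations of q or q:
  A0 ⇒ A1 ⇒ A2 ⇒ A2 or q ⇒ q or q
  A0 ⇒ A1 ⇒ A1 or A2 ⇒ A2 or A2 ⇒ q or A2 ⇒ q or q

q or q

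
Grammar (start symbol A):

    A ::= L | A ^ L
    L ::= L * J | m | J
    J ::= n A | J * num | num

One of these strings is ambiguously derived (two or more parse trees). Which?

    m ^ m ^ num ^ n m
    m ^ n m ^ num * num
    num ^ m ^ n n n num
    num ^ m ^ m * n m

m ^ n m ^ num * num

m ^ m ^ num ^ n m: 1 tree
m ^ n m ^ num * num: 6 trees
num ^ m ^ n n n num: 1 tree
num ^ m ^ m * n m: 1 tree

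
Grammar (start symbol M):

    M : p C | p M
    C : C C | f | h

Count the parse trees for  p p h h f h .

Parse trees for p p h h f h:
  [M p [M p [C [C h] [C [C h] [C [C f] [C h]]]]]]
  [M p [M p [C [C h] [C [C [C h] [C f]] [C h]]]]]
  [M p [M p [C [C [C h] [C h]] [C [C f] [C h]]]]]
  [M p [M p [C [C [C h] [C [C h] [C f]]] [C h]]]]
  [M p [M p [C [C [C [C h] [C h]] [C f]] [C h]]]]

5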